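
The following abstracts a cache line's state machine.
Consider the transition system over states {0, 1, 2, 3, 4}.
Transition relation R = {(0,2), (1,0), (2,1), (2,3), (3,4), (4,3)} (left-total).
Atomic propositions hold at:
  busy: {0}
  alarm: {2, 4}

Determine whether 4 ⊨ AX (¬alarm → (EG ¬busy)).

Sat(¬alarm) = {0, 1, 3}
Sat(¬busy) = {1, 2, 3, 4}
EG ¬busy: greatest fixpoint, start Z0 = {1, 2, 3, 4}, keep only states in Sat with some successor in Z. Z1 = {2, 3, 4}; fixed.
Sat(EG ¬busy) = {2, 3, 4}
Sat(¬alarm → (EG ¬busy)) = {2, 3, 4}
Sat(AX (¬alarm → (EG ¬busy))) = {s : every successor in {2, 3, 4}} = {0, 3, 4}
4 ∈ Sat(AX (¬alarm → (EG ¬busy))) = {0, 3, 4}, so the formula holds at 4.

Yes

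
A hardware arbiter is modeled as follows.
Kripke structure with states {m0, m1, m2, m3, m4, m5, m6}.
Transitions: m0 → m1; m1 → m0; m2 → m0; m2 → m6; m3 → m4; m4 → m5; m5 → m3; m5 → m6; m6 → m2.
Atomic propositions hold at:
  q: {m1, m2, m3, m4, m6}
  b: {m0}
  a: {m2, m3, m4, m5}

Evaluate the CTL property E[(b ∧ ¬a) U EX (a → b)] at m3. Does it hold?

No

Sat(¬a) = {m0, m1, m6}
Sat(b ∧ ¬a) = {m0}
Sat(a → b) = {m0, m1, m6}
Sat(EX (a → b)) = {s : some successor in {m0, m1, m6}} = {m0, m1, m2, m5}
E[(b ∧ ¬a) U EX (a → b)]: least fixpoint, start Z0 = Sat(EX (a → b)) = {m0, m1, m2, m5}, add states in Sat(b ∧ ¬a) with some successor in Z. Already a fixed point.
Sat(E[(b ∧ ¬a) U EX (a → b)]) = {m0, m1, m2, m5}
m3 ∉ Sat(E[(b ∧ ¬a) U EX (a → b)]) = {m0, m1, m2, m5}, so the formula does not hold at m3.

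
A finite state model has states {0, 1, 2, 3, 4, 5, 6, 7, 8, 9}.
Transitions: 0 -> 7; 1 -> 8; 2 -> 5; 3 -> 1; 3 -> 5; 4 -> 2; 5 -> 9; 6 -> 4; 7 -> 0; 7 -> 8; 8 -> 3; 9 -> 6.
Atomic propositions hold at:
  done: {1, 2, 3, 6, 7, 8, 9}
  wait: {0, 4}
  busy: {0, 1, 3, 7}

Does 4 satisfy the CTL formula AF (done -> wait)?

Yes

Sat(done -> wait) = {0, 4, 5}
AF (done -> wait): least fixpoint, start Z0 = {0, 4, 5}, add states with every successor in Z. Z1 = {0, 2, 4, 5, 6}; Z2 = {0, 2, 4, 5, 6, 9}; fixed.
Sat(AF (done -> wait)) = {0, 2, 4, 5, 6, 9}
4 ∈ Sat(AF (done -> wait)) = {0, 2, 4, 5, 6, 9}, so the formula holds at 4.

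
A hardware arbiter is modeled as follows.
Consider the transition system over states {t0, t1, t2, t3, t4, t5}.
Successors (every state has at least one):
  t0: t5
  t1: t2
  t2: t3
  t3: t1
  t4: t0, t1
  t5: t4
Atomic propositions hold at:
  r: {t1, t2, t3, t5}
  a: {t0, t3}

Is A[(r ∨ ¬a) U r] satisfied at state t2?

Yes

Sat(¬a) = {t1, t2, t4, t5}
Sat(r ∨ ¬a) = {t1, t2, t3, t4, t5}
A[(r ∨ ¬a) U r]: least fixpoint, start Z0 = Sat(r) = {t1, t2, t3, t5}, add states in Sat(r ∨ ¬a) with every successor in Z. Already a fixed point.
Sat(A[(r ∨ ¬a) U r]) = {t1, t2, t3, t5}
t2 ∈ Sat(A[(r ∨ ¬a) U r]) = {t1, t2, t3, t5}, so the formula holds at t2.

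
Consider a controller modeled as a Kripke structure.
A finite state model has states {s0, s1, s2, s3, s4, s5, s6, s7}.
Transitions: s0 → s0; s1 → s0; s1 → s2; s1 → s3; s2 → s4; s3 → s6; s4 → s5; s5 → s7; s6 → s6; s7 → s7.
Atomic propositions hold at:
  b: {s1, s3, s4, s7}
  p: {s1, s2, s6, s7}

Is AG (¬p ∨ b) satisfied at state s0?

Yes

Sat(¬p) = {s0, s3, s4, s5}
Sat(¬p ∨ b) = {s0, s1, s3, s4, s5, s7}
AG (¬p ∨ b): greatest fixpoint, start Z0 = {s0, s1, s3, s4, s5, s7}, keep only states in Sat with every successor in Z. Z1 = {s0, s4, s5, s7}; fixed.
Sat(AG (¬p ∨ b)) = {s0, s4, s5, s7}
s0 ∈ Sat(AG (¬p ∨ b)) = {s0, s4, s5, s7}, so the formula holds at s0.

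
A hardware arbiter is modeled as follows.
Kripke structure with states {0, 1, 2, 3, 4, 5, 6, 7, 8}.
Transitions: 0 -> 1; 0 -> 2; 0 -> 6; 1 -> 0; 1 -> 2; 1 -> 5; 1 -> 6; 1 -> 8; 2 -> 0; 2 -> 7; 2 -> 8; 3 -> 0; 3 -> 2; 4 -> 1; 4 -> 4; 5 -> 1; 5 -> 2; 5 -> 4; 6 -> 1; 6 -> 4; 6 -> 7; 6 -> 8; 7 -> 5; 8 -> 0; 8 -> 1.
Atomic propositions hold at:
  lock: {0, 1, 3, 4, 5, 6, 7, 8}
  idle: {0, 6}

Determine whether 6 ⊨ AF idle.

AF idle: least fixpoint, start Z0 = {0, 6}, add states with every successor in Z. Already a fixed point.
Sat(AF idle) = {0, 6}
6 ∈ Sat(AF idle) = {0, 6}, so the formula holds at 6.

Yes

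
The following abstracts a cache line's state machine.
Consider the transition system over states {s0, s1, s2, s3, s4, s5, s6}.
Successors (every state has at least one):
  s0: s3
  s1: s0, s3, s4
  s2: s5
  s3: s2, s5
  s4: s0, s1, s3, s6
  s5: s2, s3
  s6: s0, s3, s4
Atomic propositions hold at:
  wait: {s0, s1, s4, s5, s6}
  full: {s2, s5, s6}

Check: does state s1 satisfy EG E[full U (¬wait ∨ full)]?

No

Sat(¬wait) = {s2, s3}
Sat(¬wait ∨ full) = {s2, s3, s5, s6}
E[full U (¬wait ∨ full)]: least fixpoint, start Z0 = Sat((¬wait ∨ full)) = {s2, s3, s5, s6}, add states in Sat(full) with some successor in Z. Already a fixed point.
Sat(E[full U (¬wait ∨ full)]) = {s2, s3, s5, s6}
EG E[full U (¬wait ∨ full)]: greatest fixpoint, start Z0 = {s2, s3, s5, s6}, keep only states in Sat with some successor in Z. Already a fixed point.
Sat(EG E[full U (¬wait ∨ full)]) = {s2, s3, s5, s6}
s1 ∉ Sat(EG E[full U (¬wait ∨ full)]) = {s2, s3, s5, s6}, so the formula does not hold at s1.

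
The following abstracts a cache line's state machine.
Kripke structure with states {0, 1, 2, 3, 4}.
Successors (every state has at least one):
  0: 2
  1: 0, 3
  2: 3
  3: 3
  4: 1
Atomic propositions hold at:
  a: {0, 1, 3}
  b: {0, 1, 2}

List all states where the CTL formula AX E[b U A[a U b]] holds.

A[a U b]: least fixpoint, start Z0 = Sat(b) = {0, 1, 2}, add states in Sat(a) with every successor in Z. Already a fixed point.
Sat(A[a U b]) = {0, 1, 2}
E[b U A[a U b]]: least fixpoint, start Z0 = Sat(A[a U b]) = {0, 1, 2}, add states in Sat(b) with some successor in Z. Already a fixed point.
Sat(E[b U A[a U b]]) = {0, 1, 2}
Sat(AX E[b U A[a U b]]) = {s : every successor in {0, 1, 2}} = {0, 4}

{0, 4}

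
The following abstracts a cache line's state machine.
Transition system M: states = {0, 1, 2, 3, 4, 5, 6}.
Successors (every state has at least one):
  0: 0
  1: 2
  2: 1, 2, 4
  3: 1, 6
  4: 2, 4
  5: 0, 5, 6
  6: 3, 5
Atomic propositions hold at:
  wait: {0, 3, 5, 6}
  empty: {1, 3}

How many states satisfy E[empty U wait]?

E[empty U wait]: least fixpoint, start Z0 = Sat(wait) = {0, 3, 5, 6}, add states in Sat(empty) with some successor in Z. Already a fixed point.
Sat(E[empty U wait]) = {0, 3, 5, 6}
|Sat(E[empty U wait])| = |{0, 3, 5, 6}| = 4.

4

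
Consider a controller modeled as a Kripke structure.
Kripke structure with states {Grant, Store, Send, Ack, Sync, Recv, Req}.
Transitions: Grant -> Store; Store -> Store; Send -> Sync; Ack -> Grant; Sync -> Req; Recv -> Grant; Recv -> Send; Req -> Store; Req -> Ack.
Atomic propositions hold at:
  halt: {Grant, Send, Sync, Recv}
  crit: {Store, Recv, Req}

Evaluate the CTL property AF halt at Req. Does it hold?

AF halt: least fixpoint, start Z0 = {Grant, Send, Sync, Recv}, add states with every successor in Z. Z1 = {Grant, Send, Ack, Sync, Recv}; fixed.
Sat(AF halt) = {Grant, Send, Ack, Sync, Recv}
Req ∉ Sat(AF halt) = {Grant, Send, Ack, Sync, Recv}, so the formula does not hold at Req.

No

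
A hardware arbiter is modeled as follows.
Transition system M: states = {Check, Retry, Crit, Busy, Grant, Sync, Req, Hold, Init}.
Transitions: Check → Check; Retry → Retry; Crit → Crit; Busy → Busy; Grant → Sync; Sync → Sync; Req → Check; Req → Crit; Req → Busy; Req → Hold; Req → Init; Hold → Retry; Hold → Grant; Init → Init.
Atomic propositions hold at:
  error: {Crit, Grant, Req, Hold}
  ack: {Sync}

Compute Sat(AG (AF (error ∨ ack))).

Sat(error ∨ ack) = {Crit, Grant, Sync, Req, Hold}
AF (error ∨ ack): least fixpoint, start Z0 = {Crit, Grant, Sync, Req, Hold}, add states with every successor in Z. Already a fixed point.
Sat(AF (error ∨ ack)) = {Crit, Grant, Sync, Req, Hold}
AG (AF (error ∨ ack)): greatest fixpoint, start Z0 = {Crit, Grant, Sync, Req, Hold}, keep only states in Sat with every successor in Z. Z1 = {Crit, Grant, Sync}; fixed.
Sat(AG (AF (error ∨ ack))) = {Crit, Grant, Sync}

{Crit, Grant, Sync}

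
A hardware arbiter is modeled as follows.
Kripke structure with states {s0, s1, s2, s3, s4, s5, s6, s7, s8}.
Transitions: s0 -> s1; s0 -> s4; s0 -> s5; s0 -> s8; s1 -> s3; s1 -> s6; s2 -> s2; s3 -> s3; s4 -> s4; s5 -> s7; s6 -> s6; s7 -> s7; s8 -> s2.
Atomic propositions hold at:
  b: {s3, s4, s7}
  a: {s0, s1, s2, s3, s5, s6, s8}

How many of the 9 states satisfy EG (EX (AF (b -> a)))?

6

Sat(b -> a) = {s0, s1, s2, s3, s5, s6, s8}
AF (b -> a): least fixpoint, start Z0 = {s0, s1, s2, s3, s5, s6, s8}, add states with every successor in Z. Already a fixed point.
Sat(AF (b -> a)) = {s0, s1, s2, s3, s5, s6, s8}
Sat(EX (AF (b -> a))) = {s : some successor in {s0, s1, s2, s3, s5, s6, s8}} = {s0, s1, s2, s3, s6, s8}
EG (EX (AF (b -> a))): greatest fixpoint, start Z0 = {s0, s1, s2, s3, s6, s8}, keep only states in Sat with some successor in Z. Already a fixed point.
Sat(EG (EX (AF (b -> a)))) = {s0, s1, s2, s3, s6, s8}
|Sat(EG (EX (AF (b -> a))))| = |{s0, s1, s2, s3, s6, s8}| = 6.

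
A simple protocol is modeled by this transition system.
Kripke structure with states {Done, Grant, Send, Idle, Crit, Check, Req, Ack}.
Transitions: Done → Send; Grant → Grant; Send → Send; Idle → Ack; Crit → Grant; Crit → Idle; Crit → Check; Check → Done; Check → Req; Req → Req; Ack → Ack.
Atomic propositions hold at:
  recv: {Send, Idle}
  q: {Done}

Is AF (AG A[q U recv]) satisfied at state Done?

Yes

A[q U recv]: least fixpoint, start Z0 = Sat(recv) = {Send, Idle}, add states in Sat(q) with every successor in Z. Z1 = {Done, Send, Idle}; fixed.
Sat(A[q U recv]) = {Done, Send, Idle}
AG A[q U recv]: greatest fixpoint, start Z0 = {Done, Send, Idle}, keep only states in Sat with every successor in Z. Z1 = {Done, Send}; fixed.
Sat(AG A[q U recv]) = {Done, Send}
AF (AG A[q U recv]): least fixpoint, start Z0 = {Done, Send}, add states with every successor in Z. Already a fixed point.
Sat(AF (AG A[q U recv])) = {Done, Send}
Done ∈ Sat(AF (AG A[q U recv])) = {Done, Send}, so the formula holds at Done.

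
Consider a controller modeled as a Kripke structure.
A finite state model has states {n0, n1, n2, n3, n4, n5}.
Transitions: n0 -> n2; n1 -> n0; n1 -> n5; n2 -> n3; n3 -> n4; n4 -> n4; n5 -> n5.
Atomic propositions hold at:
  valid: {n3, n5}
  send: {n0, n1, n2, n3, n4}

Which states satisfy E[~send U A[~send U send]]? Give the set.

Sat(~send) = {n5}
A[~send U send]: least fixpoint, start Z0 = Sat(send) = {n0, n1, n2, n3, n4}, add states in Sat(~send) with every successor in Z. Already a fixed point.
Sat(A[~send U send]) = {n0, n1, n2, n3, n4}
E[~send U A[~send U send]]: least fixpoint, start Z0 = Sat(A[~send U send]) = {n0, n1, n2, n3, n4}, add states in Sat(~send) with some successor in Z. Already a fixed point.
Sat(E[~send U A[~send U send]]) = {n0, n1, n2, n3, n4}

{n0, n1, n2, n3, n4}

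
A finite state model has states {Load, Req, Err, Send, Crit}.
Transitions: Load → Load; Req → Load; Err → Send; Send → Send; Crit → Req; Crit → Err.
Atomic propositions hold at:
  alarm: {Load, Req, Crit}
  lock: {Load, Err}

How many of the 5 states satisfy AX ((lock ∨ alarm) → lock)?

Sat(lock ∨ alarm) = {Load, Req, Err, Crit}
Sat((lock ∨ alarm) → lock) = {Load, Err, Send}
Sat(AX ((lock ∨ alarm) → lock)) = {s : every successor in {Load, Err, Send}} = {Load, Req, Err, Send}
|Sat(AX ((lock ∨ alarm) → lock))| = |{Load, Req, Err, Send}| = 4.

4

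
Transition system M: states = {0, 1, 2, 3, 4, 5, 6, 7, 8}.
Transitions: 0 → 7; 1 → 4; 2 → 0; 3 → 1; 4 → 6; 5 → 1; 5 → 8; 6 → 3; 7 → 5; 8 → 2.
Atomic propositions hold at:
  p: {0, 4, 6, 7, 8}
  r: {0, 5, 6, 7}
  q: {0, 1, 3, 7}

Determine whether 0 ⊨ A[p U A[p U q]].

Yes

A[p U q]: least fixpoint, start Z0 = Sat(q) = {0, 1, 3, 7}, add states in Sat(p) with every successor in Z. Z1 = {0, 1, 3, 6, 7}; Z2 = {0, 1, 3, 4, 6, 7}; fixed.
Sat(A[p U q]) = {0, 1, 3, 4, 6, 7}
A[p U A[p U q]]: least fixpoint, start Z0 = Sat(A[p U q]) = {0, 1, 3, 4, 6, 7}, add states in Sat(p) with every successor in Z. Already a fixed point.
Sat(A[p U A[p U q]]) = {0, 1, 3, 4, 6, 7}
0 ∈ Sat(A[p U A[p U q]]) = {0, 1, 3, 4, 6, 7}, so the formula holds at 0.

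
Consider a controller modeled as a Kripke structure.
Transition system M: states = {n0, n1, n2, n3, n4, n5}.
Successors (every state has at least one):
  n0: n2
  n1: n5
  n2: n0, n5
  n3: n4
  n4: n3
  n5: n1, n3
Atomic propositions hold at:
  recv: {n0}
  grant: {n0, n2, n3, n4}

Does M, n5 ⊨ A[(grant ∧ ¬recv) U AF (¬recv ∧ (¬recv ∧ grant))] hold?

Sat(¬recv) = {n1, n2, n3, n4, n5}
Sat(grant ∧ ¬recv) = {n2, n3, n4}
Sat(¬recv ∧ grant) = {n2, n3, n4}
Sat(¬recv ∧ (¬recv ∧ grant)) = {n2, n3, n4}
AF (¬recv ∧ (¬recv ∧ grant)): least fixpoint, start Z0 = {n2, n3, n4}, add states with every successor in Z. Z1 = {n0, n2, n3, n4}; fixed.
Sat(AF (¬recv ∧ (¬recv ∧ grant))) = {n0, n2, n3, n4}
A[(grant ∧ ¬recv) U AF (¬recv ∧ (¬recv ∧ grant))]: least fixpoint, start Z0 = Sat(AF (¬recv ∧ (¬recv ∧ grant))) = {n0, n2, n3, n4}, add states in Sat(grant ∧ ¬recv) with every successor in Z. Already a fixed point.
Sat(A[(grant ∧ ¬recv) U AF (¬recv ∧ (¬recv ∧ grant))]) = {n0, n2, n3, n4}
n5 ∉ Sat(A[(grant ∧ ¬recv) U AF (¬recv ∧ (¬recv ∧ grant))]) = {n0, n2, n3, n4}, so the formula does not hold at n5.

No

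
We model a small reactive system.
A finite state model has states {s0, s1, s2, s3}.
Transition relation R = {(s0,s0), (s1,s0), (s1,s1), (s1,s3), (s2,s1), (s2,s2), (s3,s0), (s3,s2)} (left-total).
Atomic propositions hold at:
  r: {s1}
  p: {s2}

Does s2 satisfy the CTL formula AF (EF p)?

Yes

EF p: least fixpoint, start Z0 = {s2}, add states with some successor in Z. Z1 = {s2, s3}; Z2 = {s1, s2, s3}; fixed.
Sat(EF p) = {s1, s2, s3}
AF (EF p): least fixpoint, start Z0 = {s1, s2, s3}, add states with every successor in Z. Already a fixed point.
Sat(AF (EF p)) = {s1, s2, s3}
s2 ∈ Sat(AF (EF p)) = {s1, s2, s3}, so the formula holds at s2.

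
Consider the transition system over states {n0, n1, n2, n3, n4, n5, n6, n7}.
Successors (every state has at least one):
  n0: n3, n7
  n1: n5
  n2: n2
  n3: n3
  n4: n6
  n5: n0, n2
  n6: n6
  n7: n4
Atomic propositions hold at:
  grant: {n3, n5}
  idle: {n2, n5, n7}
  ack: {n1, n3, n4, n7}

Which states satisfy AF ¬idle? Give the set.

{n0, n1, n3, n4, n6, n7}

Sat(¬idle) = {n0, n1, n3, n4, n6}
AF ¬idle: least fixpoint, start Z0 = {n0, n1, n3, n4, n6}, add states with every successor in Z. Z1 = {n0, n1, n3, n4, n6, n7}; fixed.
Sat(AF ¬idle) = {n0, n1, n3, n4, n6, n7}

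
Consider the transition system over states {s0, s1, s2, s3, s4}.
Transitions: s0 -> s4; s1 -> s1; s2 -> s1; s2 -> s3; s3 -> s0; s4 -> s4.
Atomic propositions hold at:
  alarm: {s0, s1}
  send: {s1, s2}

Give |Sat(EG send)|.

2

EG send: greatest fixpoint, start Z0 = {s1, s2}, keep only states in Sat with some successor in Z. Already a fixed point.
Sat(EG send) = {s1, s2}
|Sat(EG send)| = |{s1, s2}| = 2.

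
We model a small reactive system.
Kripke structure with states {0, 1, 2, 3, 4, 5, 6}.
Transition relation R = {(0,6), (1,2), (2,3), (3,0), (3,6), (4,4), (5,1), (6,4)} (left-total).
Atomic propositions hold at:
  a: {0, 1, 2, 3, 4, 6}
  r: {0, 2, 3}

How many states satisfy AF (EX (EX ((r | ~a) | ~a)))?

Sat(~a) = {5}
Sat(r | ~a) = {0, 2, 3, 5}
Sat((r | ~a) | ~a) = {0, 2, 3, 5}
Sat(EX ((r | ~a) | ~a)) = {s : some successor in {0, 2, 3, 5}} = {1, 2, 3}
Sat(EX (EX ((r | ~a) | ~a))) = {s : some successor in {1, 2, 3}} = {1, 2, 5}
AF (EX (EX ((r | ~a) | ~a))): least fixpoint, start Z0 = {1, 2, 5}, add states with every successor in Z. Already a fixed point.
Sat(AF (EX (EX ((r | ~a) | ~a)))) = {1, 2, 5}
|Sat(AF (EX (EX ((r | ~a) | ~a))))| = |{1, 2, 5}| = 3.

3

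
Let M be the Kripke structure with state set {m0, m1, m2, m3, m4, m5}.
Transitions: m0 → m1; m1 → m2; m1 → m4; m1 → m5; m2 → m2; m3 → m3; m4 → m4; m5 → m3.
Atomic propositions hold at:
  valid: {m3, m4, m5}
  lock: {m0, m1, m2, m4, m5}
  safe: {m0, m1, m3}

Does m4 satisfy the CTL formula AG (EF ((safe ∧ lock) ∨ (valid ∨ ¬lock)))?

Yes

Sat(safe ∧ lock) = {m0, m1}
Sat(¬lock) = {m3}
Sat(valid ∨ ¬lock) = {m3, m4, m5}
Sat((safe ∧ lock) ∨ (valid ∨ ¬lock)) = {m0, m1, m3, m4, m5}
EF ((safe ∧ lock) ∨ (valid ∨ ¬lock)): least fixpoint, start Z0 = {m0, m1, m3, m4, m5}, add states with some successor in Z. Already a fixed point.
Sat(EF ((safe ∧ lock) ∨ (valid ∨ ¬lock))) = {m0, m1, m3, m4, m5}
AG (EF ((safe ∧ lock) ∨ (valid ∨ ¬lock))): greatest fixpoint, start Z0 = {m0, m1, m3, m4, m5}, keep only states in Sat with every successor in Z. Z1 = {m0, m3, m4, m5}; Z2 = {m3, m4, m5}; fixed.
Sat(AG (EF ((safe ∧ lock) ∨ (valid ∨ ¬lock)))) = {m3, m4, m5}
m4 ∈ Sat(AG (EF ((safe ∧ lock) ∨ (valid ∨ ¬lock)))) = {m3, m4, m5}, so the formula holds at m4.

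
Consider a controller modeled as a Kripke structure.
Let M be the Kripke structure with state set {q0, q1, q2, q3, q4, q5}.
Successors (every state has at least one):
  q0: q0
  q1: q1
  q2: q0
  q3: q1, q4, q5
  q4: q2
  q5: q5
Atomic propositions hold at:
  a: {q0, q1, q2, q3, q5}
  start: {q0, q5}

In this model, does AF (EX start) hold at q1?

No

Sat(EX start) = {s : some successor in {q0, q5}} = {q0, q2, q3, q5}
AF (EX start): least fixpoint, start Z0 = {q0, q2, q3, q5}, add states with every successor in Z. Z1 = {q0, q2, q3, q4, q5}; fixed.
Sat(AF (EX start)) = {q0, q2, q3, q4, q5}
q1 ∉ Sat(AF (EX start)) = {q0, q2, q3, q4, q5}, so the formula does not hold at q1.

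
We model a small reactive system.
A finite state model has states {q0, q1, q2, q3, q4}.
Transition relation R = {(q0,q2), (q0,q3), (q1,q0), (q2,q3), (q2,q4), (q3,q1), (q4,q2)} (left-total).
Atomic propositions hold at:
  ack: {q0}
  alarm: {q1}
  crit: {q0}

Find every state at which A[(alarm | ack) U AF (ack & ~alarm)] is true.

Sat(alarm | ack) = {q0, q1}
Sat(~alarm) = {q0, q2, q3, q4}
Sat(ack & ~alarm) = {q0}
AF (ack & ~alarm): least fixpoint, start Z0 = {q0}, add states with every successor in Z. Z1 = {q0, q1}; Z2 = {q0, q1, q3}; fixed.
Sat(AF (ack & ~alarm)) = {q0, q1, q3}
A[(alarm | ack) U AF (ack & ~alarm)]: least fixpoint, start Z0 = Sat(AF (ack & ~alarm)) = {q0, q1, q3}, add states in Sat(alarm | ack) with every successor in Z. Already a fixed point.
Sat(A[(alarm | ack) U AF (ack & ~alarm)]) = {q0, q1, q3}

{q0, q1, q3}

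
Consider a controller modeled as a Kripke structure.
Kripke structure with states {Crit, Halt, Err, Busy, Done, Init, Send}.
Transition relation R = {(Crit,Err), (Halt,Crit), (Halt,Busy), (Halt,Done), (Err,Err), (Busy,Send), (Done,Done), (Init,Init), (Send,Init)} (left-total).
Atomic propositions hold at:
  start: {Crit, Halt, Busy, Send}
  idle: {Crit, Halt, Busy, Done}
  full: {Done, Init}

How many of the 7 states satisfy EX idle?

Sat(EX idle) = {s : some successor in {Crit, Halt, Busy, Done}} = {Halt, Done}
|Sat(EX idle)| = |{Halt, Done}| = 2.

2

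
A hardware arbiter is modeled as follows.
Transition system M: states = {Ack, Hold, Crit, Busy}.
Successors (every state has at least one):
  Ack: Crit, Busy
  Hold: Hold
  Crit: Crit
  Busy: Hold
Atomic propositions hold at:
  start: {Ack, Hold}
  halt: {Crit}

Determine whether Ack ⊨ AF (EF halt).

Yes

EF halt: least fixpoint, start Z0 = {Crit}, add states with some successor in Z. Z1 = {Ack, Crit}; fixed.
Sat(EF halt) = {Ack, Crit}
AF (EF halt): least fixpoint, start Z0 = {Ack, Crit}, add states with every successor in Z. Already a fixed point.
Sat(AF (EF halt)) = {Ack, Crit}
Ack ∈ Sat(AF (EF halt)) = {Ack, Crit}, so the formula holds at Ack.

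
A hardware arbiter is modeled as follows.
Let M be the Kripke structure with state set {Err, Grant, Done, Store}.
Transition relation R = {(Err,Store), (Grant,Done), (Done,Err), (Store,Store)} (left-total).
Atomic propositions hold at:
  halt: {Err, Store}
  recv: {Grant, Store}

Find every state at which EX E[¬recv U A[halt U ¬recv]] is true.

Sat(¬recv) = {Err, Done}
A[halt U ¬recv]: least fixpoint, start Z0 = Sat(¬recv) = {Err, Done}, add states in Sat(halt) with every successor in Z. Already a fixed point.
Sat(A[halt U ¬recv]) = {Err, Done}
E[¬recv U A[halt U ¬recv]]: least fixpoint, start Z0 = Sat(A[halt U ¬recv]) = {Err, Done}, add states in Sat(¬recv) with some successor in Z. Already a fixed point.
Sat(E[¬recv U A[halt U ¬recv]]) = {Err, Done}
Sat(EX E[¬recv U A[halt U ¬recv]]) = {s : some successor in {Err, Done}} = {Grant, Done}

{Grant, Done}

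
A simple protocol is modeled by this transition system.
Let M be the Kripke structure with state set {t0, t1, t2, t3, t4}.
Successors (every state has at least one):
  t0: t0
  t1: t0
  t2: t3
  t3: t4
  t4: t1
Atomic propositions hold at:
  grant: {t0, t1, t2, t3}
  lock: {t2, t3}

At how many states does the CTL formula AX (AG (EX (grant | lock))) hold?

Sat(grant | lock) = {t0, t1, t2, t3}
Sat(EX (grant | lock)) = {s : some successor in {t0, t1, t2, t3}} = {t0, t1, t2, t4}
AG (EX (grant | lock)): greatest fixpoint, start Z0 = {t0, t1, t2, t4}, keep only states in Sat with every successor in Z. Z1 = {t0, t1, t4}; fixed.
Sat(AG (EX (grant | lock))) = {t0, t1, t4}
Sat(AX (AG (EX (grant | lock)))) = {s : every successor in {t0, t1, t4}} = {t0, t1, t3, t4}
|Sat(AX (AG (EX (grant | lock))))| = |{t0, t1, t3, t4}| = 4.

4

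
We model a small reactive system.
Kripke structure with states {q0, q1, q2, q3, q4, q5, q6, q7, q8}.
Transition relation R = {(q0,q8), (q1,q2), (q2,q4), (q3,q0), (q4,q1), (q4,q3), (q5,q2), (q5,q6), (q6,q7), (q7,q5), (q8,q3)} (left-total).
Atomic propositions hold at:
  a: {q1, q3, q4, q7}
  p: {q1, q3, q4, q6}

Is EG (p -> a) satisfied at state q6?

Sat(p -> a) = {q0, q1, q2, q3, q4, q5, q7, q8}
EG (p -> a): greatest fixpoint, start Z0 = {q0, q1, q2, q3, q4, q5, q7, q8}, keep only states in Sat with some successor in Z. Already a fixed point.
Sat(EG (p -> a)) = {q0, q1, q2, q3, q4, q5, q7, q8}
q6 ∉ Sat(EG (p -> a)) = {q0, q1, q2, q3, q4, q5, q7, q8}, so the formula does not hold at q6.

No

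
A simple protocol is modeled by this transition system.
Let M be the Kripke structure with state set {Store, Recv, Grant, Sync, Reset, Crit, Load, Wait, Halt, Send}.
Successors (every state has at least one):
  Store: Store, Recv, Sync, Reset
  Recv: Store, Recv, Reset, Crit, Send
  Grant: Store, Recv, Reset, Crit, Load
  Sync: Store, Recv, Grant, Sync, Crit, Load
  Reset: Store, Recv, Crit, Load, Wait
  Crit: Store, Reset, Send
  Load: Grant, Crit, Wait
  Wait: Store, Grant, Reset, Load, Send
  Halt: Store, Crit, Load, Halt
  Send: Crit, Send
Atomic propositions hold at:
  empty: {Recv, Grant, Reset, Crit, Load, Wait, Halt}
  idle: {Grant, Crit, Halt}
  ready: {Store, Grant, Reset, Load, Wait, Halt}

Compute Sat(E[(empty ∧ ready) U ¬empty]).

Sat(empty ∧ ready) = {Grant, Reset, Load, Wait, Halt}
Sat(¬empty) = {Store, Sync, Send}
E[(empty ∧ ready) U ¬empty]: least fixpoint, start Z0 = Sat(¬empty) = {Store, Sync, Send}, add states in Sat(empty ∧ ready) with some successor in Z. Z1 = {Store, Grant, Sync, Reset, Wait, Halt, Send}; Z2 = {Store, Grant, Sync, Reset, Load, Wait, Halt, Send}; fixed.
Sat(E[(empty ∧ ready) U ¬empty]) = {Store, Grant, Sync, Reset, Load, Wait, Halt, Send}

{Store, Grant, Sync, Reset, Load, Wait, Halt, Send}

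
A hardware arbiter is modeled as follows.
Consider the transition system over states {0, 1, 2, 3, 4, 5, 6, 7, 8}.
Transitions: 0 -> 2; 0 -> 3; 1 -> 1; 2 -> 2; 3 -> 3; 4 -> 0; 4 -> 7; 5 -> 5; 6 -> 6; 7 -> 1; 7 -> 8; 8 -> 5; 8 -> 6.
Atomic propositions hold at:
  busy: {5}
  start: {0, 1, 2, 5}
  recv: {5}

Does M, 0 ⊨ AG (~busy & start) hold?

Sat(~busy) = {0, 1, 2, 3, 4, 6, 7, 8}
Sat(~busy & start) = {0, 1, 2}
AG (~busy & start): greatest fixpoint, start Z0 = {0, 1, 2}, keep only states in Sat with every successor in Z. Z1 = {1, 2}; fixed.
Sat(AG (~busy & start)) = {1, 2}
0 ∉ Sat(AG (~busy & start)) = {1, 2}, so the formula does not hold at 0.

No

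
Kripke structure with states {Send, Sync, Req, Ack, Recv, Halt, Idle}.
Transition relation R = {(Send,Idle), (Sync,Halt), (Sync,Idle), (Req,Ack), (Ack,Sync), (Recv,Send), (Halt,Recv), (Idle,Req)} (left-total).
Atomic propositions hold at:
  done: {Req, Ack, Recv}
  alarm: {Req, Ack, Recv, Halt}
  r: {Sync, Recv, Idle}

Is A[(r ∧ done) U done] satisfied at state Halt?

Sat(r ∧ done) = {Recv}
A[(r ∧ done) U done]: least fixpoint, start Z0 = Sat(done) = {Req, Ack, Recv}, add states in Sat(r ∧ done) with every successor in Z. Already a fixed point.
Sat(A[(r ∧ done) U done]) = {Req, Ack, Recv}
Halt ∉ Sat(A[(r ∧ done) U done]) = {Req, Ack, Recv}, so the formula does not hold at Halt.

No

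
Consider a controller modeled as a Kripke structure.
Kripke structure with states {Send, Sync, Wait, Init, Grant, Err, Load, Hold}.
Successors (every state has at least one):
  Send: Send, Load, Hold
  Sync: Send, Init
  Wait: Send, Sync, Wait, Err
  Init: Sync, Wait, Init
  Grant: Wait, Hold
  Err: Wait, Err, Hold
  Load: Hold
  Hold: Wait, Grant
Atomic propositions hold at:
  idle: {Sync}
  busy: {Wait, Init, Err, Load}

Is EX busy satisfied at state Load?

Sat(EX busy) = {s : some successor in {Wait, Init, Err, Load}} = {Send, Sync, Wait, Init, Grant, Err, Hold}
Load ∉ Sat(EX busy) = {Send, Sync, Wait, Init, Grant, Err, Hold}, so the formula does not hold at Load.

No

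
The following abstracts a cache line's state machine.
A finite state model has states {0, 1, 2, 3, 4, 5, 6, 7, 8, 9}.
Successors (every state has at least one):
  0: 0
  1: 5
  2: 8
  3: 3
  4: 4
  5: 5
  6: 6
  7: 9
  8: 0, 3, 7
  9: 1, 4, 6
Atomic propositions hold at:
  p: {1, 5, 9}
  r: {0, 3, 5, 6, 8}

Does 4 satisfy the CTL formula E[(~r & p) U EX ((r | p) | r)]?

No

Sat(~r) = {1, 2, 4, 7, 9}
Sat(~r & p) = {1, 9}
Sat(r | p) = {0, 1, 3, 5, 6, 8, 9}
Sat((r | p) | r) = {0, 1, 3, 5, 6, 8, 9}
Sat(EX ((r | p) | r)) = {s : some successor in {0, 1, 3, 5, 6, 8, 9}} = {0, 1, 2, 3, 5, 6, 7, 8, 9}
E[(~r & p) U EX ((r | p) | r)]: least fixpoint, start Z0 = Sat(EX ((r | p) | r)) = {0, 1, 2, 3, 5, 6, 7, 8, 9}, add states in Sat(~r & p) with some successor in Z. Already a fixed point.
Sat(E[(~r & p) U EX ((r | p) | r)]) = {0, 1, 2, 3, 5, 6, 7, 8, 9}
4 ∉ Sat(E[(~r & p) U EX ((r | p) | r)]) = {0, 1, 2, 3, 5, 6, 7, 8, 9}, so the formula does not hold at 4.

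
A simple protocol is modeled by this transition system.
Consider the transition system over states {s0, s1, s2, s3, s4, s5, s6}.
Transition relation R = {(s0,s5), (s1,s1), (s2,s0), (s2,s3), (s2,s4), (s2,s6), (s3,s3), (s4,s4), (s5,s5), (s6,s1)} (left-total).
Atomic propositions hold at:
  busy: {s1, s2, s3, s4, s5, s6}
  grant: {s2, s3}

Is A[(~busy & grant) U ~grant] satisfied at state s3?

No

Sat(~busy) = {s0}
Sat(~busy & grant) = ∅
Sat(~grant) = {s0, s1, s4, s5, s6}
A[(~busy & grant) U ~grant]: least fixpoint, start Z0 = Sat(~grant) = {s0, s1, s4, s5, s6}, add states in Sat(~busy & grant) with every successor in Z. Already a fixed point.
Sat(A[(~busy & grant) U ~grant]) = {s0, s1, s4, s5, s6}
s3 ∉ Sat(A[(~busy & grant) U ~grant]) = {s0, s1, s4, s5, s6}, so the formula does not hold at s3.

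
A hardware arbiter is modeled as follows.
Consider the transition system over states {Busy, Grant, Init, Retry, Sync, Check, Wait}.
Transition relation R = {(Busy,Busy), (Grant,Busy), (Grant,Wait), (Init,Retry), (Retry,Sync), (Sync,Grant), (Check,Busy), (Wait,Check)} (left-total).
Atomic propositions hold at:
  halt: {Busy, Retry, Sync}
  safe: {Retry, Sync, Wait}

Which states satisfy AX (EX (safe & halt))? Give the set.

Sat(safe & halt) = {Retry, Sync}
Sat(EX (safe & halt)) = {s : some successor in {Retry, Sync}} = {Init, Retry}
Sat(AX (EX (safe & halt))) = {s : every successor in {Init, Retry}} = {Init}

{Init}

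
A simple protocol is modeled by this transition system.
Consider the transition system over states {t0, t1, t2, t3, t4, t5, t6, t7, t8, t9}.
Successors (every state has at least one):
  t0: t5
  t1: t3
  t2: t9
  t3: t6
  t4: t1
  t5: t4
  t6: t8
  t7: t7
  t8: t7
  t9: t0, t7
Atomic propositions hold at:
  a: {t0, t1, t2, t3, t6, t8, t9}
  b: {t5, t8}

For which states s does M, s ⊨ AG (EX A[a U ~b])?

Sat(~b) = {t0, t1, t2, t3, t4, t6, t7, t9}
A[a U ~b]: least fixpoint, start Z0 = Sat(~b) = {t0, t1, t2, t3, t4, t6, t7, t9}, add states in Sat(a) with every successor in Z. Z1 = {t0, t1, t2, t3, t4, t6, t7, t8, t9}; fixed.
Sat(A[a U ~b]) = {t0, t1, t2, t3, t4, t6, t7, t8, t9}
Sat(EX A[a U ~b]) = {s : some successor in {t0, t1, t2, t3, t4, t6, t7, t8, t9}} = {t1, t2, t3, t4, t5, t6, t7, t8, t9}
AG (EX A[a U ~b]): greatest fixpoint, start Z0 = {t1, t2, t3, t4, t5, t6, t7, t8, t9}, keep only states in Sat with every successor in Z. Z1 = {t1, t2, t3, t4, t5, t6, t7, t8}; Z2 = {t1, t3, t4, t5, t6, t7, t8}; fixed.
Sat(AG (EX A[a U ~b])) = {t1, t3, t4, t5, t6, t7, t8}

{t1, t3, t4, t5, t6, t7, t8}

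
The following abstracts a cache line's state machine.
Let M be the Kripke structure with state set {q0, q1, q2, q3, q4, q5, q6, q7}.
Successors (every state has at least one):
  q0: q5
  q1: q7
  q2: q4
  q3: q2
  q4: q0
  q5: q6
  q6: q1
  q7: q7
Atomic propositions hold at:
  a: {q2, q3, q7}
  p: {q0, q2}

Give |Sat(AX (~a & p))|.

1

Sat(~a) = {q0, q1, q4, q5, q6}
Sat(~a & p) = {q0}
Sat(AX (~a & p)) = {s : every successor in {q0}} = {q4}
|Sat(AX (~a & p))| = |{q4}| = 1.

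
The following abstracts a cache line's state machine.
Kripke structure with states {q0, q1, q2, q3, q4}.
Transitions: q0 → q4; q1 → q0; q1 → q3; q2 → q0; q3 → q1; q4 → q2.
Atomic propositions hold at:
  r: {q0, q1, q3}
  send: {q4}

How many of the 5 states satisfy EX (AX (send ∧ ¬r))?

2

Sat(¬r) = {q2, q4}
Sat(send ∧ ¬r) = {q4}
Sat(AX (send ∧ ¬r)) = {s : every successor in {q4}} = {q0}
Sat(EX (AX (send ∧ ¬r))) = {s : some successor in {q0}} = {q1, q2}
|Sat(EX (AX (send ∧ ¬r)))| = |{q1, q2}| = 2.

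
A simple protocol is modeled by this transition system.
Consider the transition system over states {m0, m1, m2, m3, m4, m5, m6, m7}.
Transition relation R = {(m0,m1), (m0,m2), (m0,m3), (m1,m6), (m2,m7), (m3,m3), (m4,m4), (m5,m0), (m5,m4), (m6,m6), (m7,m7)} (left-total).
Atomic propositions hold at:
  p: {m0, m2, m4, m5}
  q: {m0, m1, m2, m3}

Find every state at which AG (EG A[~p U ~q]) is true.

Sat(~p) = {m1, m3, m6, m7}
Sat(~q) = {m4, m5, m6, m7}
A[~p U ~q]: least fixpoint, start Z0 = Sat(~q) = {m4, m5, m6, m7}, add states in Sat(~p) with every successor in Z. Z1 = {m1, m4, m5, m6, m7}; fixed.
Sat(A[~p U ~q]) = {m1, m4, m5, m6, m7}
EG A[~p U ~q]: greatest fixpoint, start Z0 = {m1, m4, m5, m6, m7}, keep only states in Sat with some successor in Z. Already a fixed point.
Sat(EG A[~p U ~q]) = {m1, m4, m5, m6, m7}
AG (EG A[~p U ~q]): greatest fixpoint, start Z0 = {m1, m4, m5, m6, m7}, keep only states in Sat with every successor in Z. Z1 = {m1, m4, m6, m7}; fixed.
Sat(AG (EG A[~p U ~q])) = {m1, m4, m6, m7}

{m1, m4, m6, m7}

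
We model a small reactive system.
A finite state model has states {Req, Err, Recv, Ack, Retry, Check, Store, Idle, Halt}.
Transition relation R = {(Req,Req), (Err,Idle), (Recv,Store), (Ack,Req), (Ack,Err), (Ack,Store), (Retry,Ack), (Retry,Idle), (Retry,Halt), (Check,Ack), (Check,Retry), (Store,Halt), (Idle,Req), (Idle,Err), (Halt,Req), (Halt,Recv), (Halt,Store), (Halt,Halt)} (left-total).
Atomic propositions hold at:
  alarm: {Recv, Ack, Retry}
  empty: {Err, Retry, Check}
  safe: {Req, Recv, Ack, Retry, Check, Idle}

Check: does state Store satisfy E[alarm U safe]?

E[alarm U safe]: least fixpoint, start Z0 = Sat(safe) = {Req, Recv, Ack, Retry, Check, Idle}, add states in Sat(alarm) with some successor in Z. Already a fixed point.
Sat(E[alarm U safe]) = {Req, Recv, Ack, Retry, Check, Idle}
Store ∉ Sat(E[alarm U safe]) = {Req, Recv, Ack, Retry, Check, Idle}, so the formula does not hold at Store.

No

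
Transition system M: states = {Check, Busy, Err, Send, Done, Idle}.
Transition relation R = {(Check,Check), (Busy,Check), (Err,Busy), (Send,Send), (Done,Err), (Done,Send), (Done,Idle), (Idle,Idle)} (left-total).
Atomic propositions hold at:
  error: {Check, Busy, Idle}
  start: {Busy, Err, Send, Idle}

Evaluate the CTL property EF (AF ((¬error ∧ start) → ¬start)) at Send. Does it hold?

Sat(¬error) = {Err, Send, Done}
Sat(¬error ∧ start) = {Err, Send}
Sat(¬start) = {Check, Done}
Sat((¬error ∧ start) → ¬start) = {Check, Busy, Done, Idle}
AF ((¬error ∧ start) → ¬start): least fixpoint, start Z0 = {Check, Busy, Done, Idle}, add states with every successor in Z. Z1 = {Check, Busy, Err, Done, Idle}; fixed.
Sat(AF ((¬error ∧ start) → ¬start)) = {Check, Busy, Err, Done, Idle}
EF (AF ((¬error ∧ start) → ¬start)): least fixpoint, start Z0 = {Check, Busy, Err, Done, Idle}, add states with some successor in Z. Already a fixed point.
Sat(EF (AF ((¬error ∧ start) → ¬start))) = {Check, Busy, Err, Done, Idle}
Send ∉ Sat(EF (AF ((¬error ∧ start) → ¬start))) = {Check, Busy, Err, Done, Idle}, so the formula does not hold at Send.

No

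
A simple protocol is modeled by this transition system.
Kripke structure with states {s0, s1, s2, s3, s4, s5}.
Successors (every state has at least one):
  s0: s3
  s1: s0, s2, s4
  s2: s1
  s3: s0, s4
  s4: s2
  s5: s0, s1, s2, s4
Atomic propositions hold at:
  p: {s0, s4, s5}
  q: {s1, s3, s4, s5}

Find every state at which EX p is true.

Sat(EX p) = {s : some successor in {s0, s4, s5}} = {s1, s3, s5}

{s1, s3, s5}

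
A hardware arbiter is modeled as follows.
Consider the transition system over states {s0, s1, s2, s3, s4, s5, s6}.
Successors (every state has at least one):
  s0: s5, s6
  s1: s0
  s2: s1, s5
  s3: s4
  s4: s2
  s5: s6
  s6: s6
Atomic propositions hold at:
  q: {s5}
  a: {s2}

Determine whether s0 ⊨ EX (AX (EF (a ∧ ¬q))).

No

Sat(¬q) = {s0, s1, s2, s3, s4, s6}
Sat(a ∧ ¬q) = {s2}
EF (a ∧ ¬q): least fixpoint, start Z0 = {s2}, add states with some successor in Z. Z1 = {s2, s4}; Z2 = {s2, s3, s4}; fixed.
Sat(EF (a ∧ ¬q)) = {s2, s3, s4}
Sat(AX (EF (a ∧ ¬q))) = {s : every successor in {s2, s3, s4}} = {s3, s4}
Sat(EX (AX (EF (a ∧ ¬q)))) = {s : some successor in {s3, s4}} = {s3}
s0 ∉ Sat(EX (AX (EF (a ∧ ¬q)))) = {s3}, so the formula does not hold at s0.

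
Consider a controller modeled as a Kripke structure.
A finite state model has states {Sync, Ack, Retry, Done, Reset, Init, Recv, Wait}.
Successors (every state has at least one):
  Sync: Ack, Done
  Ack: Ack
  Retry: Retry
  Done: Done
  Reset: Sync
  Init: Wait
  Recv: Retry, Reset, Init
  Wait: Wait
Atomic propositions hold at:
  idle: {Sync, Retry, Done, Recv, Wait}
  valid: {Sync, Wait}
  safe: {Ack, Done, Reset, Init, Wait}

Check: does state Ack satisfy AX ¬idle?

Yes

Sat(¬idle) = {Ack, Reset, Init}
Sat(AX ¬idle) = {s : every successor in {Ack, Reset, Init}} = {Ack}
Ack ∈ Sat(AX ¬idle) = {Ack}, so the formula holds at Ack.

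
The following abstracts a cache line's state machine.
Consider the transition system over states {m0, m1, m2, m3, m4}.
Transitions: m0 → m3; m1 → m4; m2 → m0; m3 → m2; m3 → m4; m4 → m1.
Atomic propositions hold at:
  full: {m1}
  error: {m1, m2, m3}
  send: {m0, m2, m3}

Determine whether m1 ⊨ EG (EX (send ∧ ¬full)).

Sat(¬full) = {m0, m2, m3, m4}
Sat(send ∧ ¬full) = {m0, m2, m3}
Sat(EX (send ∧ ¬full)) = {s : some successor in {m0, m2, m3}} = {m0, m2, m3}
EG (EX (send ∧ ¬full)): greatest fixpoint, start Z0 = {m0, m2, m3}, keep only states in Sat with some successor in Z. Already a fixed point.
Sat(EG (EX (send ∧ ¬full))) = {m0, m2, m3}
m1 ∉ Sat(EG (EX (send ∧ ¬full))) = {m0, m2, m3}, so the formula does not hold at m1.

No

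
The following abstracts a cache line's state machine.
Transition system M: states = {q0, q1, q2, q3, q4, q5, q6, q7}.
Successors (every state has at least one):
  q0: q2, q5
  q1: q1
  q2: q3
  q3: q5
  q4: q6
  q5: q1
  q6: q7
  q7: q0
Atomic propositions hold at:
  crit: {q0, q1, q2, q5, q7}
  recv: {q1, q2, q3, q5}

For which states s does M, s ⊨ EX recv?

{q0, q1, q2, q3, q5}

Sat(EX recv) = {s : some successor in {q1, q2, q3, q5}} = {q0, q1, q2, q3, q5}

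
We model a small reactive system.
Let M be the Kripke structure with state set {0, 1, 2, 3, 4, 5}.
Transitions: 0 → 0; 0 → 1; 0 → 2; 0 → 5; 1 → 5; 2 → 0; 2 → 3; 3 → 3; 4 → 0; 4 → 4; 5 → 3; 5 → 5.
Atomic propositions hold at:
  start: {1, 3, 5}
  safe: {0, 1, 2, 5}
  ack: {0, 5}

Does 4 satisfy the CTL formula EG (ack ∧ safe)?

No

Sat(ack ∧ safe) = {0, 5}
EG (ack ∧ safe): greatest fixpoint, start Z0 = {0, 5}, keep only states in Sat with some successor in Z. Already a fixed point.
Sat(EG (ack ∧ safe)) = {0, 5}
4 ∉ Sat(EG (ack ∧ safe)) = {0, 5}, so the formula does not hold at 4.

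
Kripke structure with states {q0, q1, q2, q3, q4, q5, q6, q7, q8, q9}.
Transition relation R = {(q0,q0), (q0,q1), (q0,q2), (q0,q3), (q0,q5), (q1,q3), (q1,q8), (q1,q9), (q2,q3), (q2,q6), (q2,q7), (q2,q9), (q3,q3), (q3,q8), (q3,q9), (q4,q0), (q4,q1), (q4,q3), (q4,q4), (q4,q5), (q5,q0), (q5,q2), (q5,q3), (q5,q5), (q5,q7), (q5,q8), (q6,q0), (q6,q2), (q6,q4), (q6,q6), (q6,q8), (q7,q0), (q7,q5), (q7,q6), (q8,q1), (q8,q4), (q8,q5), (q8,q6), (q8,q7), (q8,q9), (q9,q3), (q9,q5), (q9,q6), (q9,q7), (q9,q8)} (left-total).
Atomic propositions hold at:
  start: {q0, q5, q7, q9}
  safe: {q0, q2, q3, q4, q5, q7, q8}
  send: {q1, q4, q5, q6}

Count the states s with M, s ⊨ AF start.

4

AF start: least fixpoint, start Z0 = {q0, q5, q7, q9}, add states with every successor in Z. Already a fixed point.
Sat(AF start) = {q0, q5, q7, q9}
|Sat(AF start)| = |{q0, q5, q7, q9}| = 4.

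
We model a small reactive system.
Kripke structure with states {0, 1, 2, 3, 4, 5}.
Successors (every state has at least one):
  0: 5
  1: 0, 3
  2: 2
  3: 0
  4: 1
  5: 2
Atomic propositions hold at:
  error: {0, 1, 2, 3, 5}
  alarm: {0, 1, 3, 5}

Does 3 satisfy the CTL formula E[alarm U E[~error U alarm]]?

Sat(~error) = {4}
E[~error U alarm]: least fixpoint, start Z0 = Sat(alarm) = {0, 1, 3, 5}, add states in Sat(~error) with some successor in Z. Z1 = {0, 1, 3, 4, 5}; fixed.
Sat(E[~error U alarm]) = {0, 1, 3, 4, 5}
E[alarm U E[~error U alarm]]: least fixpoint, start Z0 = Sat(E[~error U alarm]) = {0, 1, 3, 4, 5}, add states in Sat(alarm) with some successor in Z. Already a fixed point.
Sat(E[alarm U E[~error U alarm]]) = {0, 1, 3, 4, 5}
3 ∈ Sat(E[alarm U E[~error U alarm]]) = {0, 1, 3, 4, 5}, so the formula holds at 3.

Yes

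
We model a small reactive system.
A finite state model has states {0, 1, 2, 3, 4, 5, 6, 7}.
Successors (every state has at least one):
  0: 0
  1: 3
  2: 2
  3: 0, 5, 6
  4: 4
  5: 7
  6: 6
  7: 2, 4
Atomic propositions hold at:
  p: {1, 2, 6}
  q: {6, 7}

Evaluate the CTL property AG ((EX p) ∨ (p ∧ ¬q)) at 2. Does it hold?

Yes

Sat(EX p) = {s : some successor in {1, 2, 6}} = {2, 3, 6, 7}
Sat(¬q) = {0, 1, 2, 3, 4, 5}
Sat(p ∧ ¬q) = {1, 2}
Sat((EX p) ∨ (p ∧ ¬q)) = {1, 2, 3, 6, 7}
AG ((EX p) ∨ (p ∧ ¬q)): greatest fixpoint, start Z0 = {1, 2, 3, 6, 7}, keep only states in Sat with every successor in Z. Z1 = {1, 2, 6}; Z2 = {2, 6}; fixed.
Sat(AG ((EX p) ∨ (p ∧ ¬q))) = {2, 6}
2 ∈ Sat(AG ((EX p) ∨ (p ∧ ¬q))) = {2, 6}, so the formula holds at 2.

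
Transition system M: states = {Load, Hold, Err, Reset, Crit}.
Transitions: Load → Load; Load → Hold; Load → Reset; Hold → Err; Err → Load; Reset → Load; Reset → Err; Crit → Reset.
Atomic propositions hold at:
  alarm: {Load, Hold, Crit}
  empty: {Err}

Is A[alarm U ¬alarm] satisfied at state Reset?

Yes

Sat(¬alarm) = {Err, Reset}
A[alarm U ¬alarm]: least fixpoint, start Z0 = Sat(¬alarm) = {Err, Reset}, add states in Sat(alarm) with every successor in Z. Z1 = {Hold, Err, Reset, Crit}; fixed.
Sat(A[alarm U ¬alarm]) = {Hold, Err, Reset, Crit}
Reset ∈ Sat(A[alarm U ¬alarm]) = {Hold, Err, Reset, Crit}, so the formula holds at Reset.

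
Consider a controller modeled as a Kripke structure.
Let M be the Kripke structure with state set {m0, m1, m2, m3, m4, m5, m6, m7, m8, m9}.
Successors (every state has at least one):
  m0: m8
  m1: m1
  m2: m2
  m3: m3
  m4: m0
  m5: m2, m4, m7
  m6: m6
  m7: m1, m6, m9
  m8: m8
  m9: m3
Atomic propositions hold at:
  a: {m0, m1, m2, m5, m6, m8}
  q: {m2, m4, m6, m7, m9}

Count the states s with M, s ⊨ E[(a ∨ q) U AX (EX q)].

Sat(a ∨ q) = {m0, m1, m2, m4, m5, m6, m7, m8, m9}
Sat(EX q) = {s : some successor in {m2, m4, m6, m7, m9}} = {m2, m5, m6, m7}
Sat(AX (EX q)) = {s : every successor in {m2, m5, m6, m7}} = {m2, m6}
E[(a ∨ q) U AX (EX q)]: least fixpoint, start Z0 = Sat(AX (EX q)) = {m2, m6}, add states in Sat(a ∨ q) with some successor in Z. Z1 = {m2, m5, m6, m7}; fixed.
Sat(E[(a ∨ q) U AX (EX q)]) = {m2, m5, m6, m7}
|Sat(E[(a ∨ q) U AX (EX q)])| = |{m2, m5, m6, m7}| = 4.

4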